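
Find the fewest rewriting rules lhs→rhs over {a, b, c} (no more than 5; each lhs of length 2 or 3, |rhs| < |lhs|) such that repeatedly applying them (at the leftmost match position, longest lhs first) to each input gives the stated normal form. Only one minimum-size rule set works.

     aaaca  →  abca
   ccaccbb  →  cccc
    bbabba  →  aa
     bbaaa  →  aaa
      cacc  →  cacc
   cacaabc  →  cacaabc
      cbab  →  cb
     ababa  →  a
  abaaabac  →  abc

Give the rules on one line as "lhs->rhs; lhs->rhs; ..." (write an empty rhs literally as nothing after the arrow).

aac->bc; ba->; bb->; cca->cc

  | aaaca => abca
  | ccaccbb => ccccbb => cccc
  | bbabba => abba => aa
  | bbaaa => aaa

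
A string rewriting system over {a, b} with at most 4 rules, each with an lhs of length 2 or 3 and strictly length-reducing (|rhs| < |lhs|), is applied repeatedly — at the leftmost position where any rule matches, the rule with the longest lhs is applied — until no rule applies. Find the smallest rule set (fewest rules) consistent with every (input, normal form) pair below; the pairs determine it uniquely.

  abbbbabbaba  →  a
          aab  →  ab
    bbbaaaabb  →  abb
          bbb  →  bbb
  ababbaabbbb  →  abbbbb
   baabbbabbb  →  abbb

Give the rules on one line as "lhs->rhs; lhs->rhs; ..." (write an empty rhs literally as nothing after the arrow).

aa->a; aaa->ab; ba->a

  | abbbbabbaba => abbbabbaba => abbabbaba => ababbaba => aabbaba => abbaba => ababa => aaba => aba => aa => a
  | aab => ab
  | bbbaaaabb => bbaaaabb => baaaabb => aaaabb => ababb => aabb => abb
  | bbb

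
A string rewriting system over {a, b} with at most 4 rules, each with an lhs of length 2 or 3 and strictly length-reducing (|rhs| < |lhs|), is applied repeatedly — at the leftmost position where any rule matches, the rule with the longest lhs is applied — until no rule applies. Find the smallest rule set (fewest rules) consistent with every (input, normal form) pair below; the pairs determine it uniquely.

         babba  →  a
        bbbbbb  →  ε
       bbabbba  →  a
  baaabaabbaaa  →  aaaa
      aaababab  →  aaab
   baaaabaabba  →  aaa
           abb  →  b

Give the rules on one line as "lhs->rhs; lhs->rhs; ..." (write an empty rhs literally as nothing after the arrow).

abb->b; ba->; bb->

  | babba => bba => a
  | bbbbbb => bbbb => bb => ε
  | bbabbba => abbba => bba => a
  | baaabaabbaaa => aabaabbaaa => aaabbaaa => aabaaa => aaaa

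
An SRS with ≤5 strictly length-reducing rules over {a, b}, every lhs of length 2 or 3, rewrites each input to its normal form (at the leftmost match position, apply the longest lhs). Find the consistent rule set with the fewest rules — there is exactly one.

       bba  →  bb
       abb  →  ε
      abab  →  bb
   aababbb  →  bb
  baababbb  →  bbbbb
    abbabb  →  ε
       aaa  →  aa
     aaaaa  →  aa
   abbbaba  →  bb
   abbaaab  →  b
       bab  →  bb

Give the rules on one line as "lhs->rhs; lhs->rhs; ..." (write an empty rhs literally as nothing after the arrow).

aaa->aa; ab->b; abb->; bba->bb

  | bba => bb
  | abb => ε
  | abab => bab => bb
  | aababbb => ababbb => babbb => bb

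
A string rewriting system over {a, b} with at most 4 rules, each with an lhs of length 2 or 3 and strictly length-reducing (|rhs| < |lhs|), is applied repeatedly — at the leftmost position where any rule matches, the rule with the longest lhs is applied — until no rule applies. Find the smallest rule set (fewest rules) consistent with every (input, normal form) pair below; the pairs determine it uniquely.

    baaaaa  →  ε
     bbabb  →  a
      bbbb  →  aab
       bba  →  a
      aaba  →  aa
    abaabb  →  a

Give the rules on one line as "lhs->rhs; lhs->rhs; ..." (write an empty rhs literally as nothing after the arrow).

  | baaaaa => baaaa => baaa => baa => ba => ε
  | bbabb => abb => a
  | bbbb => aab
  | bba => a

ba->; baa->ba; bb->; bbb->aa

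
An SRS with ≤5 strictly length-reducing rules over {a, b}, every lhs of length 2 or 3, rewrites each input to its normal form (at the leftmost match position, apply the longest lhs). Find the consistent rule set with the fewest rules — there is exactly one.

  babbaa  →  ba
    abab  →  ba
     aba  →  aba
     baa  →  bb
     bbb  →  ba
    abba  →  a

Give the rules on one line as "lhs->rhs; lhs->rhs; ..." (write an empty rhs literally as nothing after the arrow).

  | babbaa => aabaa => bbaa => bbb => ba
  | abab => aaa => ba
  | aba
  | baa => bb

aa->b; abb->; bab->aa; bbb->ba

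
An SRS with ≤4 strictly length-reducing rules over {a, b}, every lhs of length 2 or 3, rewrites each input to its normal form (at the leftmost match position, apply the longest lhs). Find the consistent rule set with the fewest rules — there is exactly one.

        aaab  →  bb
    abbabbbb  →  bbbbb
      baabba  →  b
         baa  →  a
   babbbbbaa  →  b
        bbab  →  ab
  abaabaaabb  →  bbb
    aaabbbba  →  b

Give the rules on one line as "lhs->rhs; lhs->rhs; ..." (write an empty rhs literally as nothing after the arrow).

aa->b; ba->b; baa->a; bba->a

  | aaab => bab => bb
  | abbabbbb => aabbbb => bbbbb
  | baabba => abba => aa => b
  | baa => a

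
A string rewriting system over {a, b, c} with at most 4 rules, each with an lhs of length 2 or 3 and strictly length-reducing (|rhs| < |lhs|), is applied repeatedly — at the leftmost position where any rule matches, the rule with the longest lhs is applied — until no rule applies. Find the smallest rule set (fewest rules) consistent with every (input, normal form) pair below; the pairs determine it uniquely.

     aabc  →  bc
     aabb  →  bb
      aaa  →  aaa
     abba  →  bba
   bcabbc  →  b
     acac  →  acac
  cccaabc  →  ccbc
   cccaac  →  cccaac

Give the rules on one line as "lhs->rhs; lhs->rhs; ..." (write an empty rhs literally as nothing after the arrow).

ab->b; bbc->; cab->b

  | aabc => abc => bc
  | aabb => abb => bb
  | aaa
  | abba => bba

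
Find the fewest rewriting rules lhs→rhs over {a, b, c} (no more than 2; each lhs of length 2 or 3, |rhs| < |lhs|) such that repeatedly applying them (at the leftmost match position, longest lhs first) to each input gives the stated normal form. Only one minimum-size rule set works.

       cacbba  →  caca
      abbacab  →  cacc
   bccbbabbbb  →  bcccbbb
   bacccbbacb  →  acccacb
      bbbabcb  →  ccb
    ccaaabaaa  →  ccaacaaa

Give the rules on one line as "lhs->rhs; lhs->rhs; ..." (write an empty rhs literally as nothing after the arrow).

ab->c; ba->a

  | cacbba => cacba => caca
  | abbacab => cbacab => cacab => cacc
  | bccbbabbbb => bccbabbbb => bccabbbb => bcccbbb
  | bacccbbacb => acccbbacb => acccbacb => acccacb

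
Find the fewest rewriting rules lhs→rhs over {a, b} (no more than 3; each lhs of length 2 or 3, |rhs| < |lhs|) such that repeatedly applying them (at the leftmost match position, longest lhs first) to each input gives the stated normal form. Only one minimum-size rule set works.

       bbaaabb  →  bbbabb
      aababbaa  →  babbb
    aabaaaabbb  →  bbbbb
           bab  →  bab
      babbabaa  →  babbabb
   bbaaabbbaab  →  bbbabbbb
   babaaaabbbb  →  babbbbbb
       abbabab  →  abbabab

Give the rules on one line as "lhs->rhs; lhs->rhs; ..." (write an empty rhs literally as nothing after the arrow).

  | bbaaabb => bbbabb
  | aababbaa => babbaa => babbb
  | aabaaaabbb => baaaabbb => bbaabbb => bbbbb
  | bab

aa->b; aab->b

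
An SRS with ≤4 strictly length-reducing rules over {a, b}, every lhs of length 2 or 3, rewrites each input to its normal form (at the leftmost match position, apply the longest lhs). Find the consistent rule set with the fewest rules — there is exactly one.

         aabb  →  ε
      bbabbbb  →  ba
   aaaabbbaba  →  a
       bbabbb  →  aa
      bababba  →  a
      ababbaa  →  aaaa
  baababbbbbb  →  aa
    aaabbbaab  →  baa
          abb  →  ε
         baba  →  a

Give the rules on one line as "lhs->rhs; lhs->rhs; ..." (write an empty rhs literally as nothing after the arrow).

  | aabb => bab => bb => ε
  | bbabbbb => abbbb => bbbb => aab => ba
  | aaaabbbaba => aababbaba => baabbaba => bbababa => ababa => baba => bba => a
  | bbabbb => abbb => bbb => aa

aab->ba; ab->b; bb->; bbb->aa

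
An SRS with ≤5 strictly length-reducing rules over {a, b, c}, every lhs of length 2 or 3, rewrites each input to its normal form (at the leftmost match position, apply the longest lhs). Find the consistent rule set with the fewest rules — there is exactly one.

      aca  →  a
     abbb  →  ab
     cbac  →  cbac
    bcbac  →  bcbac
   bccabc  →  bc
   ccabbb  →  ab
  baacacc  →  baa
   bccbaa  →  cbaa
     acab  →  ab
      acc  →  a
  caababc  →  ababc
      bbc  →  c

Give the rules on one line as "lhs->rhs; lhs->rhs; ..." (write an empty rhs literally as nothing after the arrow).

  | aca => a
  | abbb => ab
  | cbac
  | bcbac

bb->; bcc->c; ca->; cc->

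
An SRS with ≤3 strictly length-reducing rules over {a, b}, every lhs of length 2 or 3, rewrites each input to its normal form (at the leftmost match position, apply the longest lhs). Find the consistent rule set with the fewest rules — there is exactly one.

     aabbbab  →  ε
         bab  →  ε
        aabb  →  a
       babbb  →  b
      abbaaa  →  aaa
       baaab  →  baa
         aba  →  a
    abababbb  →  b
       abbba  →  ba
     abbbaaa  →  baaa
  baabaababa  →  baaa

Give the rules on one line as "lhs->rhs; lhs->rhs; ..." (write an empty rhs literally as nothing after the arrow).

  | aabbbab => abab => ab => ε
  | bab => ab => ε
  | aabb => a
  | babbb => abbb => b

ab->; abb->; bab->ab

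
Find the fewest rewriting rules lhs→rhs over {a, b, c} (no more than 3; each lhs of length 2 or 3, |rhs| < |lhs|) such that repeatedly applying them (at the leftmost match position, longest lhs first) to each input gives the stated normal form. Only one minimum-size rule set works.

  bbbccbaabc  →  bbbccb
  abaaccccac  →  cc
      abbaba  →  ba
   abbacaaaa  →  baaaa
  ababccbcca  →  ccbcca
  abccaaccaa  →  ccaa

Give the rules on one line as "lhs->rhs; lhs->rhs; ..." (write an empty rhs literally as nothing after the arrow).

  | bbbccbaabc => bbbccbac => bbbccb
  | abaaccccac => aaccccac => acccac => ccac => cc
  | abbaba => baba => ba
  | abbacaaaa => bacaaaa => baaaa

ab->; ac->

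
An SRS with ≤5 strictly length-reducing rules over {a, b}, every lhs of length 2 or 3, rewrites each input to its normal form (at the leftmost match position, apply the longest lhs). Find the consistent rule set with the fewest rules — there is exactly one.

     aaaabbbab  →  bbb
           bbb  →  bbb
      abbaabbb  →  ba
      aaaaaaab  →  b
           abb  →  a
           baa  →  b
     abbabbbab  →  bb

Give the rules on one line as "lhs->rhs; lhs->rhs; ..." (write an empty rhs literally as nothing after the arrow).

  | aaaabbbab => baabbbab => bbbbab => bbb
  | bbb
  | abbaabbb => abaabbb => aaabbb => babbb => babb => bab => ba
  | aaaaaaab => baaaaab => bbaaab => aab => b

aa->; aaa->ba; ab->a; bba->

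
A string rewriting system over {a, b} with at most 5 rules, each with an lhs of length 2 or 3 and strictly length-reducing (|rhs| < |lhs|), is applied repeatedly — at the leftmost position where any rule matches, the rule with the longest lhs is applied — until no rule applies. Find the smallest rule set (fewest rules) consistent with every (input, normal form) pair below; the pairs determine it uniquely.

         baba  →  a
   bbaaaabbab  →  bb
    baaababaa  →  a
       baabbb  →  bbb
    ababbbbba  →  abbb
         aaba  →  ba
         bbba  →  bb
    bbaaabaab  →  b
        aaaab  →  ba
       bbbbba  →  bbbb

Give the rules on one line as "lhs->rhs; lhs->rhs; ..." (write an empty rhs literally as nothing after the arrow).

  | baba => a
  | bbaaaabbab => baaabbab => baabbab => bbabab => bbab => bb
  | baaababaa => baababaa => bbaabaa => babaa => aa => a
  | baabbb => bbabb => bbb

aa->a; aab->ba; bab->; bba->b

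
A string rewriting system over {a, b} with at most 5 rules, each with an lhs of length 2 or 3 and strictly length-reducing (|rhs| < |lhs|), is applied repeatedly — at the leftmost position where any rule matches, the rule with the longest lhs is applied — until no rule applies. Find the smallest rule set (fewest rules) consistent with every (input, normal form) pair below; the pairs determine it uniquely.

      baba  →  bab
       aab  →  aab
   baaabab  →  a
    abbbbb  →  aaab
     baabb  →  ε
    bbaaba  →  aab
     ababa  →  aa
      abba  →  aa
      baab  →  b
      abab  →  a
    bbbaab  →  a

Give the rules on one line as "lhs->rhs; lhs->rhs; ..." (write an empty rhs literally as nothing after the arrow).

aba->ab; baa->; bb->; bbb->ab

  | baba => bab
  | aab
  | baaabab => abab => abb => a
  | abbbbb => aabbb => aaab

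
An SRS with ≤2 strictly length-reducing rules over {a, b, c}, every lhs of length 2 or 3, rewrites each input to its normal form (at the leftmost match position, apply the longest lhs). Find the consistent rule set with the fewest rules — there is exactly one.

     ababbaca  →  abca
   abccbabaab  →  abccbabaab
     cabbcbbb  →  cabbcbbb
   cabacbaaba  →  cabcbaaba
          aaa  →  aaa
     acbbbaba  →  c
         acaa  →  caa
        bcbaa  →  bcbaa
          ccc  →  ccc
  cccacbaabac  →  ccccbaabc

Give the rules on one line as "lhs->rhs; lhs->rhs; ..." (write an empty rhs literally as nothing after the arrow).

  | ababbaca => abaca => abca
  | abccbabaab
  | cabbcbbb
  | cabacbaaba => cabcbaaba

ac->c; bba->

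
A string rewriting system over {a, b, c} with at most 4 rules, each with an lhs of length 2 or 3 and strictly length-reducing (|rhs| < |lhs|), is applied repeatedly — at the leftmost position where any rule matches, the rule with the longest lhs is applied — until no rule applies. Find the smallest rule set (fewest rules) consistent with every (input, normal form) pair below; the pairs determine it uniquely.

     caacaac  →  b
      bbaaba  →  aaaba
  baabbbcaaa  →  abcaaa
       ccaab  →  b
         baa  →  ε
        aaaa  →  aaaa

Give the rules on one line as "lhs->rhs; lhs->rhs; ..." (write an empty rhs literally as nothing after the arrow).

aac->b; baa->; bb->a; cc->b

  | caacaac => cbaac => cc => b
  | bbaaba => aaaba
  | baabbbcaaa => bbbcaaa => abcaaa
  | ccaab => baab => b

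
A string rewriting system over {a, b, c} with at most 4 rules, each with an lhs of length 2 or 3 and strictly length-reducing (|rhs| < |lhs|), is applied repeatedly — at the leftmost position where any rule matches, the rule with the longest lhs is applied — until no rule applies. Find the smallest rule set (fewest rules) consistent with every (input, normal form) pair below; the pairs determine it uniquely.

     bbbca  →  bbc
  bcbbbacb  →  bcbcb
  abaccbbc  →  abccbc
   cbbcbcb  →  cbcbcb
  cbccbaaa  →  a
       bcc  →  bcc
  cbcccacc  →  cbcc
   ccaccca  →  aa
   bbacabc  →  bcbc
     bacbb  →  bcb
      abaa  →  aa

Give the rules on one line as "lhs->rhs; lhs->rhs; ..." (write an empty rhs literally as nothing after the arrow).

ba->c; bac->bc; ca->a; cbb->cb

  | bbbca => bbba => bbc
  | bcbbbacb => bcbbacb => bcbacb => bcbcb
  | abaccbbc => abccbbc => abccbc
  | cbbcbcb => cbcbcb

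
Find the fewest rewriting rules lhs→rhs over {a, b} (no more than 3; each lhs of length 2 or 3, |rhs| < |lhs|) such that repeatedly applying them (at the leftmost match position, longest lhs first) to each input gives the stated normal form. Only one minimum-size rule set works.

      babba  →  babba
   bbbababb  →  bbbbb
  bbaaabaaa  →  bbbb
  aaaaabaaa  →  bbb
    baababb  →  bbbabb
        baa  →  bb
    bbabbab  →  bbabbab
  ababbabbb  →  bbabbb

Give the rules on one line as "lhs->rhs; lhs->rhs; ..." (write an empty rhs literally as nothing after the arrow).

  | babba
  | bbbababb => bbbbb
  | bbaaabaaa => bbbabaaa => bbbaa => bbbb
  | aaaaabaaa => baaabaaa => bbabaaa => bbaa => bbb

aa->b; aba->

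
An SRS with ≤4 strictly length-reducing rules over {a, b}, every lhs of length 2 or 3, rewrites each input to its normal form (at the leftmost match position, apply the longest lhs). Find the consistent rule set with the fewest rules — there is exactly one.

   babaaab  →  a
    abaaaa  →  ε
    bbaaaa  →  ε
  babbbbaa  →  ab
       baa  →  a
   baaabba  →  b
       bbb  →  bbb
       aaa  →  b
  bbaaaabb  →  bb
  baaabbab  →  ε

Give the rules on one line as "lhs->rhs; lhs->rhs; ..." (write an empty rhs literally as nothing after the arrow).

aa->; aaa->b; ba->; bab->a

  | babaaab => aaaab => bab => a
  | abaaaa => aaaa => ba => ε
  | bbaaaa => baaa => aa => ε
  | babbbbaa => abbbaa => abba => ab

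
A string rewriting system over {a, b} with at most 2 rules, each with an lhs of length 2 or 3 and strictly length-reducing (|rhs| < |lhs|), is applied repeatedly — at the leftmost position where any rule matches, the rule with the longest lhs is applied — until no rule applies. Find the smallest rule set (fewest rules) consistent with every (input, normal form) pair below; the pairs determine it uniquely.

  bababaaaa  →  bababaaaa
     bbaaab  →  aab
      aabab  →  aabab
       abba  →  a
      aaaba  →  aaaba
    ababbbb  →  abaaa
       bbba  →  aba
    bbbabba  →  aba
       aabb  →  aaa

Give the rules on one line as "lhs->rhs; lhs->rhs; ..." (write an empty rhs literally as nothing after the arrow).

  | bababaaaa
  | bbaaab => aab
  | aabab
  | abba => a

bb->a; bba->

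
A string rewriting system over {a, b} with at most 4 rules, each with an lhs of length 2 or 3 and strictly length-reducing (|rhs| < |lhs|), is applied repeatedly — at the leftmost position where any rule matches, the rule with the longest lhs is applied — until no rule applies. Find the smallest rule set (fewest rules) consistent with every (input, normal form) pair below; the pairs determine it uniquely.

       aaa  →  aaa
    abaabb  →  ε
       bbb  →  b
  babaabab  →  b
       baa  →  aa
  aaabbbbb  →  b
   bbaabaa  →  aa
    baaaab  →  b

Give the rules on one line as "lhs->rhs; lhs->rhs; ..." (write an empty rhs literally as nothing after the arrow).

  | aaa
  | abaabb => baabb => aabb => abb => bb => ε
  | bbb => b
  | babaabab => abaabab => baabab => aabab => abab => bab => ab => b

ab->b; ba->a; bb->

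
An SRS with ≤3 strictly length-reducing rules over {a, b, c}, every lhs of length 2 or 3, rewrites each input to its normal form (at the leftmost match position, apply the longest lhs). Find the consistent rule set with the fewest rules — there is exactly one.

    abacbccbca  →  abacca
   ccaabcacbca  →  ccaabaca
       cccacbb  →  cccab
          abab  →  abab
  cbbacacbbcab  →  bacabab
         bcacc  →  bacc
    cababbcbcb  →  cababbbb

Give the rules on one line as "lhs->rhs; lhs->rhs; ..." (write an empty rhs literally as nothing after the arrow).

bc->b; cb->

  | abacbccbca => abaccbca => abacca
  | ccaabcacbca => ccaabacbca => ccaabaca
  | cccacbb => cccab
  | abab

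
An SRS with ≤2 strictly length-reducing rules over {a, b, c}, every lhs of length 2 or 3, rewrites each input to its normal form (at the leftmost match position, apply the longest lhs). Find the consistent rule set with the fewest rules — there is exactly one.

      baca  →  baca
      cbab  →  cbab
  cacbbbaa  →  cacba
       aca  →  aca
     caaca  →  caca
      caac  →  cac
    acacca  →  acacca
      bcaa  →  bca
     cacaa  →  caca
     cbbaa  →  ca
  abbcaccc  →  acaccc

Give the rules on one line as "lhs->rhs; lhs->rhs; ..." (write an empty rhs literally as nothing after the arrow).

aa->a; bb->

  | baca
  | cbab
  | cacbbbaa => cacbaa => cacba
  | aca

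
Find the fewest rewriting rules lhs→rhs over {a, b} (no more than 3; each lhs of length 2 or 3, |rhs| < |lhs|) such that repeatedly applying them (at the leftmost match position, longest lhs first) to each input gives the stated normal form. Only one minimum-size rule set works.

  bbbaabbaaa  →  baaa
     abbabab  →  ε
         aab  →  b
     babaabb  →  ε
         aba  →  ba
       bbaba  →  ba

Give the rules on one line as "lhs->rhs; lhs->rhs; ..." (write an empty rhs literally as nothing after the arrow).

ab->b; bb->

  | bbbaabbaaa => baabbaaa => babbaaa => bbbaaa => baaa
  | abbabab => bbabab => abab => bab => bb => ε
  | aab => ab => b
  | babaabb => bbaabb => aabb => abb => bb => ε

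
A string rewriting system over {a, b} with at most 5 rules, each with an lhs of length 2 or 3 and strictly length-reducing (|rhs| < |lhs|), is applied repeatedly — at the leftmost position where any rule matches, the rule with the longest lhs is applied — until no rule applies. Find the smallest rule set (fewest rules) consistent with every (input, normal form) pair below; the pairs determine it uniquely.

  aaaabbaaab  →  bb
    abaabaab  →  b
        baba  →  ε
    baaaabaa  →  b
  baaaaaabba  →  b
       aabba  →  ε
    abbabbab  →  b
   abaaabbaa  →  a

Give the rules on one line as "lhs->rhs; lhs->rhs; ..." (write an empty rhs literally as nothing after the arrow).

aa->; aaa->ba; ab->b; bba->

  | aaaabbaaab => baabbaaab => bbbaaab => baab => bb
  | abaabaab => baabaab => bbaab => ab => b
  | baba => bba => ε
  | baaaabaa => bbaabaa => abaa => baa => b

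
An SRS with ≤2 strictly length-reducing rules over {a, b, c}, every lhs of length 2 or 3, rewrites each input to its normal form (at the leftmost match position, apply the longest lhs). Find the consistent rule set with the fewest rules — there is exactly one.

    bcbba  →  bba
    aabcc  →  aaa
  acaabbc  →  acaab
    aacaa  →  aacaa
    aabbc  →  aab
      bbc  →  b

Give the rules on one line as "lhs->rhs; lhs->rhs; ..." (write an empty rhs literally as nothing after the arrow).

bc->; bcc->a

  | bcbba => bba
  | aabcc => aaa
  | acaabbc => acaab
  | aacaa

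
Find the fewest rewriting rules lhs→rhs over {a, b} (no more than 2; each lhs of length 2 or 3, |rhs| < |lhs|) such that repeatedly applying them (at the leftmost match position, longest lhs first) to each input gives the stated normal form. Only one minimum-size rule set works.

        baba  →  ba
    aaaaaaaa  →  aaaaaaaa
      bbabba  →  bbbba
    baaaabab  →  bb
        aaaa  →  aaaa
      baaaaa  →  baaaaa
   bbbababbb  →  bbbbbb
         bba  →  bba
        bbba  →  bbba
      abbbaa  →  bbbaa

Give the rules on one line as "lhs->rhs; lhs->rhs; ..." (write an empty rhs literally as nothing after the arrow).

ab->b; aba->a

  | baba => ba
  | aaaaaaaa
  | bbabba => bbbba
  | baaaabab => baaaab => baaab => baab => bab => bb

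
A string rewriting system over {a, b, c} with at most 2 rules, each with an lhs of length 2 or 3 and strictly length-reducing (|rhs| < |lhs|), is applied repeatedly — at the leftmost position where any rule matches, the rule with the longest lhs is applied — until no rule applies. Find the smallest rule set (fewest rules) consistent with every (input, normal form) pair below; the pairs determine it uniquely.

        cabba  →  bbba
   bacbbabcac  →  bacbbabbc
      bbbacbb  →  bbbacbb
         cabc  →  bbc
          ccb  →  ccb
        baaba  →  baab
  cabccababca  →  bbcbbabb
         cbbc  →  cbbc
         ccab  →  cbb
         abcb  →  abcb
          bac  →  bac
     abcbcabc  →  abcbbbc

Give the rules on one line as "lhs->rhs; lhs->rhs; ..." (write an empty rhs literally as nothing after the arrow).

aba->ab; ca->b

  | cabba => bbba
  | bacbbabcac => bacbbabbc
  | bbbacbb
  | cabc => bbc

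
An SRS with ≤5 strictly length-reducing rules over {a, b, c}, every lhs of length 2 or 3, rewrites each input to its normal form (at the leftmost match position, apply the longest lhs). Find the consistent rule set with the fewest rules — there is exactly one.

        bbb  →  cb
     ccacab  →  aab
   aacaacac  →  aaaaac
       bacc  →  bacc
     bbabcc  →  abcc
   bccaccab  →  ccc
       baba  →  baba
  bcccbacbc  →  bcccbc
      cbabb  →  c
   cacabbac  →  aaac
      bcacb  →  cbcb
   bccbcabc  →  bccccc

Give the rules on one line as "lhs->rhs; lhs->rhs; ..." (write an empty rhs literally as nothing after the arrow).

bb->c; bca->cb; ca->a; cba->

  | bbb => cb
  | ccacab => cacab => acab => aab
  | aacaacac => aaaacac => aaaaac
  | bacc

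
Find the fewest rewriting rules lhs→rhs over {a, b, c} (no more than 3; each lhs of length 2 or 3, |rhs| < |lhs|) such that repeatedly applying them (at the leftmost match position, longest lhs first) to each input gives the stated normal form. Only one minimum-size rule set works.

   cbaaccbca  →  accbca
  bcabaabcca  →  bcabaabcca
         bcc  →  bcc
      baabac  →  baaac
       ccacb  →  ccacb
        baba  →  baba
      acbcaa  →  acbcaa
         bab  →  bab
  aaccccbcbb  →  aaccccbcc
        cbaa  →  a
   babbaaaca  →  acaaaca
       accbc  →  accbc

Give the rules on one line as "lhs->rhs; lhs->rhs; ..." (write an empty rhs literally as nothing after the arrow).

  | cbaaccbca => accbca
  | bcabaabcca
  | bcc
  | baabac => baaac

bac->ac; bb->c; cba->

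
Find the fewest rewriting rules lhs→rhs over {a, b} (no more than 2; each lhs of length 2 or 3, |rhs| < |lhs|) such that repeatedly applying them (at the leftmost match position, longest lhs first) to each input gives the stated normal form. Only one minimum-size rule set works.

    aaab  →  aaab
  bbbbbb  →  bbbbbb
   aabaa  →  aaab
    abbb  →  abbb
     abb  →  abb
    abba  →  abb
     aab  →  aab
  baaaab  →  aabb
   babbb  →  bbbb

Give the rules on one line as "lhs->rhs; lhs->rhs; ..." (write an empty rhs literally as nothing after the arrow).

  | aaab
  | bbbbbb
  | aabaa => aaab
  | abbb

ba->b; baa->ab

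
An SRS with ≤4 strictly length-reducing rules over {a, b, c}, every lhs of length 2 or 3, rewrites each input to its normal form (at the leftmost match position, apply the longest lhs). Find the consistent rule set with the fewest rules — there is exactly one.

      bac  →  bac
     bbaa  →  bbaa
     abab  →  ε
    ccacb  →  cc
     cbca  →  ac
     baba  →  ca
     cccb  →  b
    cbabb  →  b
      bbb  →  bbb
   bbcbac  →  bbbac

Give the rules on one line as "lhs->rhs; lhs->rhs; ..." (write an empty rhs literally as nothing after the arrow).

  | bac
  | bbaa
  | abab => ab => ε
  | ccacb => ccab => cc

ab->; bab->c; bca->ac; cb->b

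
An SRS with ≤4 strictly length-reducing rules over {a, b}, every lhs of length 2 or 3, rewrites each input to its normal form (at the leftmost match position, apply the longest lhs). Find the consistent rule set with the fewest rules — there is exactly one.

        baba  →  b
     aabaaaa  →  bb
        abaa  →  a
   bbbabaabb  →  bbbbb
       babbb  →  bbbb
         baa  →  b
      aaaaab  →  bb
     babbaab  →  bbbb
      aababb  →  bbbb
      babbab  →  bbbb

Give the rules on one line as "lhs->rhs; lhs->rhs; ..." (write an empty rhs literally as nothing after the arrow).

  | baba => b
  | aabaaaa => bbaaaa => bbaa => bb
  | abaa => a
  | bbbabaabb => bbbabb => bbbbb

aa->b; ab->b; aba->; baa->b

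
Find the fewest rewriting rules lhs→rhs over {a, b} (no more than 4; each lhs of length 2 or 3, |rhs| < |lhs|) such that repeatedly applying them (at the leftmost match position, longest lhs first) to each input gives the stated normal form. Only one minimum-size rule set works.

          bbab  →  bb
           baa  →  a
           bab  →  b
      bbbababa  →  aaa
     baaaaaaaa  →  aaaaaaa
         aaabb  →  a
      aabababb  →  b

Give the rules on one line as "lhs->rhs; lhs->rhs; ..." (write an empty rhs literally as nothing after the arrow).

aab->a; ab->b; ba->; bbb->aa

  | bbab => bb
  | baa => a
  | bab => b
  | bbbababa => aaababa => aaaba => aaa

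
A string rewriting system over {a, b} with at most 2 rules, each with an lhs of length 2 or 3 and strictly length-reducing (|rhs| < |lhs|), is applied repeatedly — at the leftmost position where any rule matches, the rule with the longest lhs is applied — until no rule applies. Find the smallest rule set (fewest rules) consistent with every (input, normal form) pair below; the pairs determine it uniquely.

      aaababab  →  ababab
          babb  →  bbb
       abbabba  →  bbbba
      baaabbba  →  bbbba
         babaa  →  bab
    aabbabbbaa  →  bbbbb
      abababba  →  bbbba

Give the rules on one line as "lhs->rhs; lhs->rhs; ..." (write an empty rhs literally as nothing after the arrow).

aa->; abb->bb

  | aaababab => ababab
  | babb => bbb
  | abbabba => bbabba => bbbba
  | baaabbba => babbba => bbbba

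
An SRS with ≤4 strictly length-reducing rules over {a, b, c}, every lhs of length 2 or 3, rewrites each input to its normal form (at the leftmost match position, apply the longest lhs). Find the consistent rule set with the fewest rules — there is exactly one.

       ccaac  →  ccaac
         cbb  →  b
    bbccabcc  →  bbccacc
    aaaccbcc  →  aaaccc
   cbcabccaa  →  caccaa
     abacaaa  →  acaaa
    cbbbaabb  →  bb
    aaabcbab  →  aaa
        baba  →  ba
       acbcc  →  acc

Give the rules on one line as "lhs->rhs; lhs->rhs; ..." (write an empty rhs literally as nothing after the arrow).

ab->; abc->ac; cb->

  | ccaac
  | cbb => b
  | bbccabcc => bbccacc
  | aaaccbcc => aaaccc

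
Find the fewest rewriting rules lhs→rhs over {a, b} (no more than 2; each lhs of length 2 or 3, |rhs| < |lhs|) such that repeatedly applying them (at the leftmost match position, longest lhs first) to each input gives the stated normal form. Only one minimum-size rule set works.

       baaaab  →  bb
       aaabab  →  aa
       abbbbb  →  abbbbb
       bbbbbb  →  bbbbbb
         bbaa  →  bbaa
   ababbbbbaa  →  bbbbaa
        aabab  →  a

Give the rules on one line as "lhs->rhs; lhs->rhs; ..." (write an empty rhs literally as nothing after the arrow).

  | baaaab => baab => bb
  | aaabab => abab => aa
  | abbbbb
  | bbbbbb

aab->b; bab->a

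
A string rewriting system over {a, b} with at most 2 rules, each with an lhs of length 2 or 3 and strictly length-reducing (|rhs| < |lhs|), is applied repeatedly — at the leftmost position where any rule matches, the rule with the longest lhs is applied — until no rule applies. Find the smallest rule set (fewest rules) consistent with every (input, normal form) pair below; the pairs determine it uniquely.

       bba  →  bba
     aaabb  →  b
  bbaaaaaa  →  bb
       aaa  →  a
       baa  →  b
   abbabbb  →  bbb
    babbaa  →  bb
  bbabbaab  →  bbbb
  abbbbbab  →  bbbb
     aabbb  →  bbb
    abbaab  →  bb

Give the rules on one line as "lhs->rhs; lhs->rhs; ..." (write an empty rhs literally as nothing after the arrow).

aa->; ab->

  | bba
  | aaabb => abb => b
  | bbaaaaaa => bbaaaa => bbaa => bb
  | aaa => a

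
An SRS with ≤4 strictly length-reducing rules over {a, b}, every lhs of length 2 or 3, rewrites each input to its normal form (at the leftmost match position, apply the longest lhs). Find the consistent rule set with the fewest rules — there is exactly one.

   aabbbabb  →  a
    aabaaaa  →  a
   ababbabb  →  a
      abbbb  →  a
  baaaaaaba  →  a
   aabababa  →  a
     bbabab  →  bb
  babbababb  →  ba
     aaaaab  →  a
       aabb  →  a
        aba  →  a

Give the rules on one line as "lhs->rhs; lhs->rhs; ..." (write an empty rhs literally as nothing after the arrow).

  | aabbbabb => abbbabb => abbabb => ababb => aabb => abb => ab => a
  | aabaaaa => abaaaa => aaaaa => aaaa => aaa => aa => a
  | ababbabb => aabbabb => abbabb => ababb => aabb => abb => ab => a
  | abbbb => abbb => abb => ab => a

aa->a; ab->a; baa->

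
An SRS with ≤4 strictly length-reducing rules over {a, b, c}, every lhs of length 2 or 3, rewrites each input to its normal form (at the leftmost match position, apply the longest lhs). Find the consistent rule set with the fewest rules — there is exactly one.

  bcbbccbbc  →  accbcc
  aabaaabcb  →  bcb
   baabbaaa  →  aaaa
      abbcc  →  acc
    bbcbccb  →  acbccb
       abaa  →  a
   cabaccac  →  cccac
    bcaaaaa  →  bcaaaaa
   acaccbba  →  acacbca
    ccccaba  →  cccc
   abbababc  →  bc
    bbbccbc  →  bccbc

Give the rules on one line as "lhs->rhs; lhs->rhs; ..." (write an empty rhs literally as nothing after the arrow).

ab->b; ba->; bb->a; cbb->bc

  | bcbbccbbc => bbcccbbc => acccbbc => accbcc
  | aabaaabcb => abaaabcb => baaabcb => aabcb => abcb => bcb
  | baabbaaa => abbaaa => bbaaa => aaaa
  | abbcc => bbcc => acc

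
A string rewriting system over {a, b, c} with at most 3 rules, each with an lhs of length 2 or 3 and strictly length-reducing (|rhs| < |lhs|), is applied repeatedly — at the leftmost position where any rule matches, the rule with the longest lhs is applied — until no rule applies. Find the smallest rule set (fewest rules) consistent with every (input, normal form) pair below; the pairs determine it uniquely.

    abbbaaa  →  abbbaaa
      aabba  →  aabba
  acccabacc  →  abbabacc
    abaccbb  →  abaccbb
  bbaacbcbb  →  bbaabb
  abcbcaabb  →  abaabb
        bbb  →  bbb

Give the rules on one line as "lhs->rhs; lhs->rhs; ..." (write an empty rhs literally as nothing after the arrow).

cbc->; ccc->bb

  | abbbaaa
  | aabba
  | acccabacc => abbabacc
  | abaccbb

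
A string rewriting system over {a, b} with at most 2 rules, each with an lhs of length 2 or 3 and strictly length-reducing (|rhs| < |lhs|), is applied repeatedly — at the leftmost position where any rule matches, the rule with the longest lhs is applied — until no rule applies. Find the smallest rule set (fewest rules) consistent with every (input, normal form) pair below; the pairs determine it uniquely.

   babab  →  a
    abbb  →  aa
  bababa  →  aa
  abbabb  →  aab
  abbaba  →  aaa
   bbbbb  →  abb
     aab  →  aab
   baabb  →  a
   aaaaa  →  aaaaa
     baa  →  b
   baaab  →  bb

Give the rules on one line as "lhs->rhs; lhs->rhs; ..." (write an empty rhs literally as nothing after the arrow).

ba->b; bbb->a

  | babab => bbab => bbb => a
  | abbb => aa
  | bababa => bbaba => bbba => aa
  | abbabb => abbbb => aab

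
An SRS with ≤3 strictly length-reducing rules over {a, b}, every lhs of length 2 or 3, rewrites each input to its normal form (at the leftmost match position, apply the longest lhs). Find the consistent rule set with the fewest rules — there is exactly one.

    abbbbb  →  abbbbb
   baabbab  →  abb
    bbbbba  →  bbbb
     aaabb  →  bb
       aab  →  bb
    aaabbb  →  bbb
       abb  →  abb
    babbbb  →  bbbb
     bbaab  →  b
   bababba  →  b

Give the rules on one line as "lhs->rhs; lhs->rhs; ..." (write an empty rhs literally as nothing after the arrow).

aa->b; ba->

  | abbbbb
  | baabbab => abbab => abb
  | bbbbba => bbbb
  | aaabb => babb => bb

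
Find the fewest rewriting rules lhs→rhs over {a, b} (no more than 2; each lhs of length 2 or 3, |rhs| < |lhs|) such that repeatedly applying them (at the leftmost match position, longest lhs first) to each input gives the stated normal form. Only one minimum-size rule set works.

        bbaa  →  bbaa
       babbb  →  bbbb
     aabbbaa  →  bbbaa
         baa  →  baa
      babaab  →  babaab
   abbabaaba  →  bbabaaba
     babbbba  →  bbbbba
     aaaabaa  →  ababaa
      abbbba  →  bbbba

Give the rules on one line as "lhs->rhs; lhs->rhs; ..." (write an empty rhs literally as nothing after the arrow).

aaa->ab; abb->bb

  | bbaa
  | babbb => bbbb
  | aabbbaa => abbbaa => bbbaa
  | baa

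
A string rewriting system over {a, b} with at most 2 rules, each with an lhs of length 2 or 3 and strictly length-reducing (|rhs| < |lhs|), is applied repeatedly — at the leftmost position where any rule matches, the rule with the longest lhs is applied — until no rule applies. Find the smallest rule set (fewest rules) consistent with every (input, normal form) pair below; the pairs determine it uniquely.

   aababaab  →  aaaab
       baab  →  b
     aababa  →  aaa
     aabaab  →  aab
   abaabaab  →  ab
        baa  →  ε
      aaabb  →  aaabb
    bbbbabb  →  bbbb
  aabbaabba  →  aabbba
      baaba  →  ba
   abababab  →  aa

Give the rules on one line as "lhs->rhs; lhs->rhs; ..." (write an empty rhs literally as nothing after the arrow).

baa->; bab->

  | aababaab => aaaab
  | baab => b
  | aababa => aaa
  | aabaab => aab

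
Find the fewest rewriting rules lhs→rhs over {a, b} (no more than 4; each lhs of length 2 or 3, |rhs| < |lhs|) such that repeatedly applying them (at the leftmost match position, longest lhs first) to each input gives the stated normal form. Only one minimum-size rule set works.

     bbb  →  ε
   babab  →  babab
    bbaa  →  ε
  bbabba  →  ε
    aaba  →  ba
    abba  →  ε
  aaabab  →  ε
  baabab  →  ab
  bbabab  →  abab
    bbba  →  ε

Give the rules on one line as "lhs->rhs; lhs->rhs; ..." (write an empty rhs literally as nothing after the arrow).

  | bbb => aa => ε
  | babab
  | bbaa => aa => ε
  | bbabba => abba => aa => ε

aa->; aaa->bb; bb->; bbb->aa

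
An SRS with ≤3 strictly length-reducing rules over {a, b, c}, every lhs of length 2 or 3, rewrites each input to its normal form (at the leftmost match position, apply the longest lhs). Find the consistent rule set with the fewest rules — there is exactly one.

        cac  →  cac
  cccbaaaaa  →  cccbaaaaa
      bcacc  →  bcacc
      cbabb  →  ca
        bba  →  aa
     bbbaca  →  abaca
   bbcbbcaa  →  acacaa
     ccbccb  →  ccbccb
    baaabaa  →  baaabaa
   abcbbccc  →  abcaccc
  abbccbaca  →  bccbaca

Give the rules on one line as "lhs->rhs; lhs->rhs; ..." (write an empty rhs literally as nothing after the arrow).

abb->b; bb->a

  | cac
  | cccbaaaaa
  | bcacc
  | cbabb => cbb => ca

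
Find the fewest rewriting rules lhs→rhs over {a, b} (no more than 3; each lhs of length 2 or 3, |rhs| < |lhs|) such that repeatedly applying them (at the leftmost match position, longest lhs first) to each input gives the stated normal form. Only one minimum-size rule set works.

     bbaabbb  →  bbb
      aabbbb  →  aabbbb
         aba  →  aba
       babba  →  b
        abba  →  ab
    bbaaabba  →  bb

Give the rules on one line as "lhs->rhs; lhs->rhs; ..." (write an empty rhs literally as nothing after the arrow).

baa->b; bab->b; bba->b

  | bbaabbb => babbb => bbb
  | aabbbb
  | aba
  | babba => bba => b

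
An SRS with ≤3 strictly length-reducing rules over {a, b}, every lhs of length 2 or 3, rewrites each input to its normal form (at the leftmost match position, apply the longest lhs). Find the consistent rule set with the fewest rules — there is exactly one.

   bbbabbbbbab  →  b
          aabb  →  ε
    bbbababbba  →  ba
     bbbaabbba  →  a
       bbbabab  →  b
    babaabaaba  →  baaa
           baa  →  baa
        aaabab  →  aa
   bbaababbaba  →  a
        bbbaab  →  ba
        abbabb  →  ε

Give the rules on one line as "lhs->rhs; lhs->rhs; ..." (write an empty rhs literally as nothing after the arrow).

  | bbbabbbbbab => babbbbbab => bbbbbab => bbbab => bab => b
  | aabb => ab => ε
  | bbbababbba => bababbba => babbba => bbba => ba
  | bbbaabbba => baabbba => babba => bba => a

ab->; bb->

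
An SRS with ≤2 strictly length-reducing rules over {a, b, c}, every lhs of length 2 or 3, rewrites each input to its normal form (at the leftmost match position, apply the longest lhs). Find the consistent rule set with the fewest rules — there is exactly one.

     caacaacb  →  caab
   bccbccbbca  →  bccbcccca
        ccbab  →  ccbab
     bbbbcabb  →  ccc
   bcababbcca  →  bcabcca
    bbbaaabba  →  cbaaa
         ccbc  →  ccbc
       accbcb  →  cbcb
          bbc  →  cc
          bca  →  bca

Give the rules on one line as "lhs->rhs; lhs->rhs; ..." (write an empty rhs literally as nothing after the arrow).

ac->; bb->c

  | caacaacb => caaacb => caab
  | bccbccbbca => bccbcccca
  | ccbab
  | bbbbcabb => cbbcabb => cccabb => cccac => ccc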